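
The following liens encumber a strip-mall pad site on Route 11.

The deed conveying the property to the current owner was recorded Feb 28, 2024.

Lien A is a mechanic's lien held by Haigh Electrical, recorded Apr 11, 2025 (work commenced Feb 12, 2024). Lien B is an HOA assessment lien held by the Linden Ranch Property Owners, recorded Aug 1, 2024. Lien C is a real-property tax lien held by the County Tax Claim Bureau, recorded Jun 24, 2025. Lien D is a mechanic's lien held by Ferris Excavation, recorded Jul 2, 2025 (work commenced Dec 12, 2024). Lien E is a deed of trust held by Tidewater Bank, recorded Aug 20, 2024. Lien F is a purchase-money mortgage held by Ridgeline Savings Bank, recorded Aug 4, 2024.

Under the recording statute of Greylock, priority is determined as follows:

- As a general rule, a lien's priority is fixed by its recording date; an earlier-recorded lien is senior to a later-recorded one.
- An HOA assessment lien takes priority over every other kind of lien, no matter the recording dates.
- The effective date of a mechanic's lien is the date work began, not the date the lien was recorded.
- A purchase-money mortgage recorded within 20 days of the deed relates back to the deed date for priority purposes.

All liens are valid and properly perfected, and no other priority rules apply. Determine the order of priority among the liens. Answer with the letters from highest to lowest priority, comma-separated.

B, A, F, E, D, C

First, effective dates: A relates back to Feb 12, 2024 (work commenced); D is treated as recorded Dec 12, 2024, the work-commencement date; F was recorded 158 days after the deed, outside the 20-day window, so it keeps its recording date.
B is an HOA assessment lien and takes priority over every other lien.
The other liens, earliest effective date first: A (Feb 12, 2024), F (Aug 4, 2024), E (Aug 20, 2024), D (Dec 12, 2024), C (Jun 24, 2025).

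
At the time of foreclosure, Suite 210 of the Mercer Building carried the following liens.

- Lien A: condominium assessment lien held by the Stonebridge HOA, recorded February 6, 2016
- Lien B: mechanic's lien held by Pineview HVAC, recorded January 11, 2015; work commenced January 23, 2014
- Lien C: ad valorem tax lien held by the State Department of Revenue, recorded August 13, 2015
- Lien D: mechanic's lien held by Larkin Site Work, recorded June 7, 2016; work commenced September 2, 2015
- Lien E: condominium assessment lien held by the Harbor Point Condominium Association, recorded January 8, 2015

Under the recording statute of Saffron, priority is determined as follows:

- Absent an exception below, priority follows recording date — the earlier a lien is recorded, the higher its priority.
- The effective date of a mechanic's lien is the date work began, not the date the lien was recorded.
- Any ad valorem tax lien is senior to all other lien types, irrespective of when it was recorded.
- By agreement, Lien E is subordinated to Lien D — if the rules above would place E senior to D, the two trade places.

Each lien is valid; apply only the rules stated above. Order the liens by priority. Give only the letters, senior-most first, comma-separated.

First, effective dates: B is treated as recorded January 23, 2014, the work-commencement date; D's effective date is September 2, 2015, when work began.
C, as an ad valorem tax lien, has superpriority and ranks first.
Ordering the rest by effective date: B (January 23, 2014), E (January 8, 2015), D (September 2, 2015), A (February 6, 2016).
E would otherwise be senior to D, so under the subordination agreement E and D exchange positions.

C, B, D, E, A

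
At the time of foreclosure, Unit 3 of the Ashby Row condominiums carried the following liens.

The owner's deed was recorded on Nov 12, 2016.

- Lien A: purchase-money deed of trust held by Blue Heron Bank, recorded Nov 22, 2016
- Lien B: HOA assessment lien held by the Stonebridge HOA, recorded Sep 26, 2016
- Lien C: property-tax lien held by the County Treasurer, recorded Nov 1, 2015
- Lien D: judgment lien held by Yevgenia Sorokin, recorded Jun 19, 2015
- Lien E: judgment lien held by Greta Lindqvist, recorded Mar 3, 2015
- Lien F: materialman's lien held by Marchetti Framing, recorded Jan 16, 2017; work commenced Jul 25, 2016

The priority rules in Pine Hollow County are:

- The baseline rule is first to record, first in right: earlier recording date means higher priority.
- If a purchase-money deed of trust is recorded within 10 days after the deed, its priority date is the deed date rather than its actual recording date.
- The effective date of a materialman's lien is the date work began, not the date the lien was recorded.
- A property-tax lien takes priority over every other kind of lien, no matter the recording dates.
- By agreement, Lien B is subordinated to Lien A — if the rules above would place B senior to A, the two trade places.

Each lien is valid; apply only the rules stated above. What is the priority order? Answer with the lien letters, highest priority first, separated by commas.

C, E, D, F, A, B

Adjusting effective dates: A relates back to the deed date Nov 12, 2016; F relates back to Jul 25, 2016 (work commenced).
As a property-tax lien, C is senior to every other lien.
Ordering the rest by effective date: E (Mar 3, 2015), D (Jun 19, 2015), F (Jul 25, 2016), B (Sep 26, 2016), A (Nov 12, 2016).
B would otherwise be senior to A, so under the subordination agreement B and A exchange positions.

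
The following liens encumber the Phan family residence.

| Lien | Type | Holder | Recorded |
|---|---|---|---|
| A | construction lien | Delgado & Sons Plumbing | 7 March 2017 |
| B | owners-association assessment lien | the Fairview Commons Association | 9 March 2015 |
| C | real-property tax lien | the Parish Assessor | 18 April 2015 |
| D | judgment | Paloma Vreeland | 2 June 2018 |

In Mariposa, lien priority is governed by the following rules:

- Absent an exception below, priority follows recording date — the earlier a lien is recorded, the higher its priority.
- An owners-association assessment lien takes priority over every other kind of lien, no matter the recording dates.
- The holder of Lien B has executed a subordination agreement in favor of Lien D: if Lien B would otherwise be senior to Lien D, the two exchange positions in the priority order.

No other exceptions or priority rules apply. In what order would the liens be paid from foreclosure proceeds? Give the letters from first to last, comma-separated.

B is an owners-association assessment lien, so it outranks all other liens regardless of date.
Ordering the rest by effective date: C (18 April 2015), A (7 March 2017), D (2 June 2018).
Because B would otherwise rank above D, the subordination swaps them.

D, C, A, B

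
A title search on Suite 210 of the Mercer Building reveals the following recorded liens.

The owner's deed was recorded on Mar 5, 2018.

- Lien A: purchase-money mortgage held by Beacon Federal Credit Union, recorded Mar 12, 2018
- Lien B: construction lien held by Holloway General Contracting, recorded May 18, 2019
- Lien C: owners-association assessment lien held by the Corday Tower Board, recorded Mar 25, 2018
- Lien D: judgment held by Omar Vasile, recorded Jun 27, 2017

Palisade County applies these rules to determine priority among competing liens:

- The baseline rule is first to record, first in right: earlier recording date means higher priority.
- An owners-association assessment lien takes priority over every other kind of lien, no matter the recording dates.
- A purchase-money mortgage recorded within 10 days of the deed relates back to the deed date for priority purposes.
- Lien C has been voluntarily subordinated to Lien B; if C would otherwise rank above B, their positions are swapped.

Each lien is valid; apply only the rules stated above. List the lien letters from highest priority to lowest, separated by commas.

B, D, A, C

Adjusting effective dates: A's effective date is the deed date, Mar 5, 2018.
C is an owners-association assessment lien, so it outranks all other liens regardless of date.
Among the remaining liens, by effective date: D (Jun 27, 2017), A (Mar 5, 2018), B (May 18, 2019).
The subordination applies — C was senior to B — so C and B swap.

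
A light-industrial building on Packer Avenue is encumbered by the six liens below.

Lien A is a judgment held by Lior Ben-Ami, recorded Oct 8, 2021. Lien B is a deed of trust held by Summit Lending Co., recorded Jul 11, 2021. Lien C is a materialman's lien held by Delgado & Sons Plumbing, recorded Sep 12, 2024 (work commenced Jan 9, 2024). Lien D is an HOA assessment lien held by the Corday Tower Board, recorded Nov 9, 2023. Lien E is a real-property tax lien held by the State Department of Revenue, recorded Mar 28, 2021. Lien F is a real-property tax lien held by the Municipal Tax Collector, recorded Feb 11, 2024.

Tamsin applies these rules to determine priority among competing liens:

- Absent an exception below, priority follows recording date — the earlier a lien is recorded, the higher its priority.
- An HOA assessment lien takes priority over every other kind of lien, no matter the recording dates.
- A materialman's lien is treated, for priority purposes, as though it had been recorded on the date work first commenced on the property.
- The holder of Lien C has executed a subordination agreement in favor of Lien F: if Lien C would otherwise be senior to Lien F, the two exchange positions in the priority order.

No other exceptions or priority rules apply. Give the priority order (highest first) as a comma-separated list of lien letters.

Effective dates after the stated exceptions: C is treated as recorded Jan 9, 2024, the work-commencement date.
As an HOA assessment lien, D is senior to every other lien.
Among the remaining liens, by effective date: E (Mar 28, 2021), B (Jul 11, 2021), A (Oct 8, 2021), C (Jan 9, 2024), F (Feb 11, 2024).
C is senior to F before the subordination, so the two trade places.

D, E, B, A, F, C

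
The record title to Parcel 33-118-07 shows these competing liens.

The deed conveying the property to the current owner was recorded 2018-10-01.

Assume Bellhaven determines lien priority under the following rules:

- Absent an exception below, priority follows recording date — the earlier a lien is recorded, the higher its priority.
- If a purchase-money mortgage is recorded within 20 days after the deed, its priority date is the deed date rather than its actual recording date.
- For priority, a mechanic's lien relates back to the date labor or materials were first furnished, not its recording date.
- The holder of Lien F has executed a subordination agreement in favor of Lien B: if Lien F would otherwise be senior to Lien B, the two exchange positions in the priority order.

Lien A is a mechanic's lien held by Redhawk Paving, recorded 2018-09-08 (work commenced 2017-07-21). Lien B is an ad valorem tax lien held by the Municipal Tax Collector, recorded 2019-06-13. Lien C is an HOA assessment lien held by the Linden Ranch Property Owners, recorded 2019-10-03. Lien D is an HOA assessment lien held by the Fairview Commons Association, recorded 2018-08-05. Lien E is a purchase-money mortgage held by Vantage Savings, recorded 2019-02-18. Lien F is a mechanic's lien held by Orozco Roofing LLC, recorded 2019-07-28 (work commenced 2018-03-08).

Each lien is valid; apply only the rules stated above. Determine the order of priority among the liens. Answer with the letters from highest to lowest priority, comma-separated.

Adjusting effective dates: A is treated as recorded 2017-07-21, the work-commencement date; E was recorded 140 days after the deed — beyond 20 days — so no relation-back applies; F relates back to 2018-03-08 (work commenced).
Sorted by effective date: A (2017-07-21), F (2018-03-08), D (2018-08-05), E (2019-02-18), B (2019-06-13), C (2019-10-03).
The subordination applies — F was senior to B — so F and B swap.

A, B, D, E, F, C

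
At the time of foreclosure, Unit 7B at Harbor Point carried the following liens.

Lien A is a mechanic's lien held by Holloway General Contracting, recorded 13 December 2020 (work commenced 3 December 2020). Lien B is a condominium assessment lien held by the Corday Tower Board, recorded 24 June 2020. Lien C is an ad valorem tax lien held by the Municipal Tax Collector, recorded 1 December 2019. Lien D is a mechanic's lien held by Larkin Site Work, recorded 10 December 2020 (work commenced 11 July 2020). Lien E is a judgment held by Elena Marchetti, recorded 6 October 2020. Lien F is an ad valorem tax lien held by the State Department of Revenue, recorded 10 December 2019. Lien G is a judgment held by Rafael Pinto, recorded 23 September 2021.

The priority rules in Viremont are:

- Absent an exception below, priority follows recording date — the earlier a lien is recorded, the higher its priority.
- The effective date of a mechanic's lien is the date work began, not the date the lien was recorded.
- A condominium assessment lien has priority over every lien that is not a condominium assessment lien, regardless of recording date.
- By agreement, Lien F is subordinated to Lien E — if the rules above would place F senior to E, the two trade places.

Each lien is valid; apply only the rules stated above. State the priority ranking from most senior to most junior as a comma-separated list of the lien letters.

First, effective dates: A relates back to 3 December 2020 (work commenced); D relates back to 11 July 2020 (work commenced).
As a condominium assessment lien, B is senior to every other lien.
Remaining liens by effective date: C (1 December 2019), F (10 December 2019), D (11 July 2020), E (6 October 2020), A (3 December 2020), G (23 September 2021).
The subordination applies — F was senior to E — so F and E swap.

B, C, E, D, F, A, G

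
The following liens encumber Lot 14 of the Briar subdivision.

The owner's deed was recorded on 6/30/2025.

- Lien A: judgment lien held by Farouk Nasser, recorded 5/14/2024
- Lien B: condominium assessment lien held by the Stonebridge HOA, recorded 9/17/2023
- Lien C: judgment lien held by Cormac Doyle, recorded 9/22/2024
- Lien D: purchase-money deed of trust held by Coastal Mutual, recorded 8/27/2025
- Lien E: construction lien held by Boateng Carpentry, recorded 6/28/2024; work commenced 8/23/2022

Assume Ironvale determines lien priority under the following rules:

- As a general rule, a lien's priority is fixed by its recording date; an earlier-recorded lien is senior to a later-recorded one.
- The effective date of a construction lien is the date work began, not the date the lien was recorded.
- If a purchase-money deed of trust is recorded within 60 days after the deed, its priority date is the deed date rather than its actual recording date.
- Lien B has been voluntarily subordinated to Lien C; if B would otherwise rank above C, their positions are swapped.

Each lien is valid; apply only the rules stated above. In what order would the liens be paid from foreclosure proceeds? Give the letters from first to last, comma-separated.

Effective dates: D's effective date is the deed date, 6/30/2025; E is treated as recorded 8/23/2022, the work-commencement date.
By effective date: E (8/23/2022), B (9/17/2023), A (5/14/2024), C (9/22/2024), D (6/30/2025).
Because B would otherwise rank above C, the subordination swaps them.

E, C, A, B, D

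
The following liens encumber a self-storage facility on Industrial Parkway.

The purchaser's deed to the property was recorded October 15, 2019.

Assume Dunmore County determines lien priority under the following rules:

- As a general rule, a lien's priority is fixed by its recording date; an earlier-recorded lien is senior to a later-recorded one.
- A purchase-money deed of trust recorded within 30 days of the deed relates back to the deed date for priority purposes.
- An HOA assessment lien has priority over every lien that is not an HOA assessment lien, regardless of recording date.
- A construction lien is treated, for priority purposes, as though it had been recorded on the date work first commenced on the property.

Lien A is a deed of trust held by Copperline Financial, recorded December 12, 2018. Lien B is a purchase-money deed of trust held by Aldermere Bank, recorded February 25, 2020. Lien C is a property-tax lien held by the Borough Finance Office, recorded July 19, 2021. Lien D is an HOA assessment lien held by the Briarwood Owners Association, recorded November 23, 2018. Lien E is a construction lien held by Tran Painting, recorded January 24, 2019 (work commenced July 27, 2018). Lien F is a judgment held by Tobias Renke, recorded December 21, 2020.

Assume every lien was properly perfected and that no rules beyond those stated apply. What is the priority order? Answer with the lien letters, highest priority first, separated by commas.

D, E, A, B, F, C

Effective dates after the stated exceptions: B was recorded 133 days after the deed, outside the 30-day window, so it keeps its recording date; E relates back to July 27, 2018 (work commenced).
D is an HOA assessment lien and takes priority over every other lien.
Remaining liens by effective date: E (July 27, 2018), A (December 12, 2018), B (February 25, 2020), F (December 21, 2020), C (July 19, 2021).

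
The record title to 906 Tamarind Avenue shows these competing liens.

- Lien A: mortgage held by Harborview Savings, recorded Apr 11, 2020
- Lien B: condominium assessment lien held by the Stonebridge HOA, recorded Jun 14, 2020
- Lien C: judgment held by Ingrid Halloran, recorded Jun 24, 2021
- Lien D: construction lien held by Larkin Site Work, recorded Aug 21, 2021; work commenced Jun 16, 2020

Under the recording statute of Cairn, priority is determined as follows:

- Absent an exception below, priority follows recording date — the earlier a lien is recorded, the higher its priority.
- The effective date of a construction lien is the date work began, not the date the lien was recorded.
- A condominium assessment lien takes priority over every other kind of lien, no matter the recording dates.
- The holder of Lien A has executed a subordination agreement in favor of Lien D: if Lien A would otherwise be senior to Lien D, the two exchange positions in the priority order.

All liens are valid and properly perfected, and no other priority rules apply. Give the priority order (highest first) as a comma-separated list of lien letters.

Effective dates after the stated exceptions: D relates back to Jun 16, 2020 (work commenced).
B is a condominium assessment lien and takes priority over every other lien.
Among the remaining liens, by effective date: A (Apr 11, 2020), D (Jun 16, 2020), C (Jun 24, 2021).
The subordination applies — A was senior to D — so A and D swap.

B, D, A, C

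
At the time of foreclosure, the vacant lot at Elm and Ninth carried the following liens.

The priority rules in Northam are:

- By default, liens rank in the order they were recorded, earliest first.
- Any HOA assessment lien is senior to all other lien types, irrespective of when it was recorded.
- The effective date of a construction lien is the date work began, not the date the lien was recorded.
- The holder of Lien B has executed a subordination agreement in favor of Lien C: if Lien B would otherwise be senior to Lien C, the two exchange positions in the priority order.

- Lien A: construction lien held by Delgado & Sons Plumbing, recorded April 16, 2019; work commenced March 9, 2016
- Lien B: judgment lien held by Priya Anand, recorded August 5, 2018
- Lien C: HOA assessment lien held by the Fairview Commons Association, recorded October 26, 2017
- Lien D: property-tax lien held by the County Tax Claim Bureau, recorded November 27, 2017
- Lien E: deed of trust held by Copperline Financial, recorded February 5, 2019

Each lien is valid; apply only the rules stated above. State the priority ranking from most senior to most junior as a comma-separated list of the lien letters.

Adjusting effective dates: A's effective date is March 9, 2016, when work began.
C, as an HOA assessment lien, has superpriority and ranks first.
Among the remaining liens, by effective date: A (March 9, 2016), D (November 27, 2017), B (August 5, 2018), E (February 5, 2019).
B is already junior to C, so the subordination agreement changes nothing.

C, A, D, B, E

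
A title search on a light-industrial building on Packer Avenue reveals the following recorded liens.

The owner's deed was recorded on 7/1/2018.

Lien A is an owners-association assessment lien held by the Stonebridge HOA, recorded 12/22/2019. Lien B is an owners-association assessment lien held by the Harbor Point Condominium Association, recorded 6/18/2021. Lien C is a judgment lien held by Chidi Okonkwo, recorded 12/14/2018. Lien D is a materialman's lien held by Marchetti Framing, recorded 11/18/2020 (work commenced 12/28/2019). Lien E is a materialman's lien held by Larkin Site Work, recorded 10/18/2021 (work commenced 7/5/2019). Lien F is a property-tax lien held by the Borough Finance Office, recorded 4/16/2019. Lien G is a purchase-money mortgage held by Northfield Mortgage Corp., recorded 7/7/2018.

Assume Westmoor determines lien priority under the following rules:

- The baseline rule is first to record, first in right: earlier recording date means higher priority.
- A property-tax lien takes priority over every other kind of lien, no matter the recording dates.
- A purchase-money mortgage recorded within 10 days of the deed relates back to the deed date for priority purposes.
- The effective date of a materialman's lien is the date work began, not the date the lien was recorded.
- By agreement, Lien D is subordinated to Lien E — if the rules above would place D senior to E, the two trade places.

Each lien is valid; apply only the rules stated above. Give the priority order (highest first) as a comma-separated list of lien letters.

First, effective dates: D relates back to 12/28/2019 (work commenced); E's effective date is 7/5/2019, when work began; G was recorded within the 10-day window, so its effective date is the deed date 7/1/2018.
F, as a property-tax lien, has superpriority and ranks first.
Remaining liens by effective date: G (7/1/2018), C (12/14/2018), E (7/5/2019), A (12/22/2019), D (12/28/2019), B (6/18/2021).
Since D is not senior to E, the subordination leaves the order unchanged.

F, G, C, E, A, D, B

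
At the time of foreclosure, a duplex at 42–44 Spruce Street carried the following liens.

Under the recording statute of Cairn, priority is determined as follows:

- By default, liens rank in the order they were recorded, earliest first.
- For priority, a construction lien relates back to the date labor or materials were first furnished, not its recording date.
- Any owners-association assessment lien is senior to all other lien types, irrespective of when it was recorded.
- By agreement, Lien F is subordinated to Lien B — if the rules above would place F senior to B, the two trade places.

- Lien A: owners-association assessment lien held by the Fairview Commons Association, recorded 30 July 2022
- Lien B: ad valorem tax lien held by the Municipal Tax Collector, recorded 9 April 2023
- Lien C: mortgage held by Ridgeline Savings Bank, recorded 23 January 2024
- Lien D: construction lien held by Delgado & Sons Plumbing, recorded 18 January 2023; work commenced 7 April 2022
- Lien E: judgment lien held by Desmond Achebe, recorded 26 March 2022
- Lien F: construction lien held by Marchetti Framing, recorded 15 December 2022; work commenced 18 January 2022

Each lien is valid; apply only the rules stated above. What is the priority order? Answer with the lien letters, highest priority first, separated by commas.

Adjusting effective dates: D relates back to 7 April 2022 (work commenced); F is treated as recorded 18 January 2022, the work-commencement date.
As an owners-association assessment lien, A is senior to every other lien.
Among the remaining liens, by effective date: F (18 January 2022), E (26 March 2022), D (7 April 2022), B (9 April 2023), C (23 January 2024).
F would otherwise be senior to B, so under the subordination agreement F and B exchange positions.

A, B, E, D, F, C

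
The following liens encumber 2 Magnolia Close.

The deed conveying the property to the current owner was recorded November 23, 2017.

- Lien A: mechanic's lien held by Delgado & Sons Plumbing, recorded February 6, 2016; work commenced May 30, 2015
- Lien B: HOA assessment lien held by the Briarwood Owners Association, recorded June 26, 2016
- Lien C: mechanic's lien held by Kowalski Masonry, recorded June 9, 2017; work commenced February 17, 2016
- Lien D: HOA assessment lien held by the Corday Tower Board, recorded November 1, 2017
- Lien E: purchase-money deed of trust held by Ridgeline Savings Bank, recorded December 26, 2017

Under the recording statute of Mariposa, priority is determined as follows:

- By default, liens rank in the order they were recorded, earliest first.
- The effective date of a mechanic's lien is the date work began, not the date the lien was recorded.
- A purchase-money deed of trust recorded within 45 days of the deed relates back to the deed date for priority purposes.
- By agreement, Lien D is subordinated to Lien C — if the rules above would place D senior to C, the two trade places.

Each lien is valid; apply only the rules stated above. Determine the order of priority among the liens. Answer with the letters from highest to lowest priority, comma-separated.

A, C, B, D, E

Effective dates after the stated exceptions: A relates back to May 30, 2015 (work commenced); C's effective date is February 17, 2016, when work began; E relates back to the deed date November 23, 2017.
Sorted by effective date: A (May 30, 2015), C (February 17, 2016), B (June 26, 2016), D (November 1, 2017), E (November 23, 2017).
D already ranks below C; the subordination has no effect.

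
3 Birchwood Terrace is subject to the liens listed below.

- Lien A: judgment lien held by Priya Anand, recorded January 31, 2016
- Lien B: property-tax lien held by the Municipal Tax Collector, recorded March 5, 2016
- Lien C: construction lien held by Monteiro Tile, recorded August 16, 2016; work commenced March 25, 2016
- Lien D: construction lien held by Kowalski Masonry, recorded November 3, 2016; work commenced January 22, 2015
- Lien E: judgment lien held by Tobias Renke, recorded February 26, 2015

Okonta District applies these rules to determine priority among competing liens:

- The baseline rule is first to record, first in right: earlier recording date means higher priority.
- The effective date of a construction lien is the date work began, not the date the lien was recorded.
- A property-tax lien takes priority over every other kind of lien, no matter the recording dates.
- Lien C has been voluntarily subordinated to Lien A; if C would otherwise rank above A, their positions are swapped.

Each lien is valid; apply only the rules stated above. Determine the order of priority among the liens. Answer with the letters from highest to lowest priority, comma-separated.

B, D, E, A, C

Adjusting effective dates: C is treated as recorded March 25, 2016, the work-commencement date; D relates back to January 22, 2015 (work commenced).
B is a property-tax lien and takes priority over every other lien.
The other liens, earliest effective date first: D (January 22, 2015), E (February 26, 2015), A (January 31, 2016), C (March 25, 2016).
C is already junior to A, so the subordination agreement changes nothing.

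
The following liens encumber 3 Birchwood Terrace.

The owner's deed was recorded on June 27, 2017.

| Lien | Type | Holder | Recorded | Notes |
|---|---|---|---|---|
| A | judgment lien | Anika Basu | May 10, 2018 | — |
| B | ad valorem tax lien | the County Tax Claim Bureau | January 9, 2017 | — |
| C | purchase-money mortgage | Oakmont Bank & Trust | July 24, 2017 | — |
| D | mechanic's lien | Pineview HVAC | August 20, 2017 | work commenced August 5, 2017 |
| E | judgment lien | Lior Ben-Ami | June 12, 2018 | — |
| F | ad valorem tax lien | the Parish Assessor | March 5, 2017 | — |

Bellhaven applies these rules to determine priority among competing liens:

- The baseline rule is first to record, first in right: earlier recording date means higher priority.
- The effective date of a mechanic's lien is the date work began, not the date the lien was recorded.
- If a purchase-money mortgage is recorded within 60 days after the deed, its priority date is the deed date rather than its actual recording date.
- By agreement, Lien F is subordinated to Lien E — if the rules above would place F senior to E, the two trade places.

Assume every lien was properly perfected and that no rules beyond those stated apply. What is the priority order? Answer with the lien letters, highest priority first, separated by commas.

B, E, C, D, A, F

Adjusting effective dates: C was recorded within the 60-day window, so its effective date is the deed date June 27, 2017; D relates back to August 5, 2017 (work commenced).
Sorted by effective date: B (January 9, 2017), F (March 5, 2017), C (June 27, 2017), D (August 5, 2017), A (May 10, 2018), E (June 12, 2018).
The subordination applies — F was senior to E — so F and E swap.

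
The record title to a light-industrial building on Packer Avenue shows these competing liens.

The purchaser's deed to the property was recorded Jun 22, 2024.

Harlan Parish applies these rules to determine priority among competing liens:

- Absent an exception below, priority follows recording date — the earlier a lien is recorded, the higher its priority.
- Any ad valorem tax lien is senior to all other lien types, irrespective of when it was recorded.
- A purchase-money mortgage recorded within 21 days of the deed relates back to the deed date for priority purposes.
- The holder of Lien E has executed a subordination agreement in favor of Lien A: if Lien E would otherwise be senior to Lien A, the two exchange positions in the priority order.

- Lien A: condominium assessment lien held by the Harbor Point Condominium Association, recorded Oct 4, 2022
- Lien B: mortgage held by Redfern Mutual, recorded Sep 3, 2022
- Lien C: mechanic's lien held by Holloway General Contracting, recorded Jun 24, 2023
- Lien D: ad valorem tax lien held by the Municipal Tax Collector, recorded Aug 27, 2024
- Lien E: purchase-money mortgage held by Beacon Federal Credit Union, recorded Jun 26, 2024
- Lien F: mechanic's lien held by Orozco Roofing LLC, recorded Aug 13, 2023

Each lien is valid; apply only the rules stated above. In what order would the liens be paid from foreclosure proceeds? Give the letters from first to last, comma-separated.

Effective dates: E was recorded within the 21-day window, so its effective date is the deed date Jun 22, 2024.
D, as an ad valorem tax lien, has superpriority and ranks first.
Among the remaining liens, by effective date: B (Sep 3, 2022), A (Oct 4, 2022), C (Jun 24, 2023), F (Aug 13, 2023), E (Jun 22, 2024).
Since E is not senior to A, the subordination leaves the order unchanged.

D, B, A, C, F, E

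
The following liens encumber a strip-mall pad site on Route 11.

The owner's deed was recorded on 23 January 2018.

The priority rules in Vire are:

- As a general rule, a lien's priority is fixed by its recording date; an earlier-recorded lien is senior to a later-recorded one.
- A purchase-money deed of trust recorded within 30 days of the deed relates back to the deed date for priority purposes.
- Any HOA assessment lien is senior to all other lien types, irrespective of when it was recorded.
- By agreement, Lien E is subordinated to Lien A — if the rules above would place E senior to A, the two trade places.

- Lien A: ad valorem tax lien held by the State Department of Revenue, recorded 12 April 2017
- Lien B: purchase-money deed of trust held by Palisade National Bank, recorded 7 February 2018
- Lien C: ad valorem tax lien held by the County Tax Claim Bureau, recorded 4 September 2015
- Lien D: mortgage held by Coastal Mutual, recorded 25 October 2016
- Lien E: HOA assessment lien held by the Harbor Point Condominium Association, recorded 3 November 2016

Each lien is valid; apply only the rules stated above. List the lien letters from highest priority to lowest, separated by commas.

Adjusting effective dates: B's effective date is the deed date, 23 January 2018.
E is an HOA assessment lien, so it outranks all other liens regardless of date.
Ordering the rest by effective date: C (4 September 2015), D (25 October 2016), A (12 April 2017), B (23 January 2018).
E is senior to A before the subordination, so the two trade places.

A, C, D, E, B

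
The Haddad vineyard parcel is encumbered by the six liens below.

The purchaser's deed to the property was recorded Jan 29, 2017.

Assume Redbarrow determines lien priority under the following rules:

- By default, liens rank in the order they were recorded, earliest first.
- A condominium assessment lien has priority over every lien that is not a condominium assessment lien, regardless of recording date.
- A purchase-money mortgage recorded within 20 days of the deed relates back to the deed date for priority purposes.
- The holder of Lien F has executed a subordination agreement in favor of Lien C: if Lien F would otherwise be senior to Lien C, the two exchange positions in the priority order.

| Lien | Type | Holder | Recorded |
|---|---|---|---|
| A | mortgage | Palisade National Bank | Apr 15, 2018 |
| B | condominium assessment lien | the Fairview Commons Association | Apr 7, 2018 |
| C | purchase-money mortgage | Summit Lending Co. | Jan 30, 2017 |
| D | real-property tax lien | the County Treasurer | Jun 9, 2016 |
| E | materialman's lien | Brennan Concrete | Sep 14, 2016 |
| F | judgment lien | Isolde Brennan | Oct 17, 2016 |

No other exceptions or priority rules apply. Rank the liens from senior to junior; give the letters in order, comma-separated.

First, effective dates: C was recorded within the 20-day window, so its effective date is the deed date Jan 29, 2017.
B, as a condominium assessment lien, has superpriority and ranks first.
Among the remaining liens, by effective date: D (Jun 9, 2016), E (Sep 14, 2016), F (Oct 17, 2016), C (Jan 29, 2017), A (Apr 15, 2018).
F would otherwise be senior to C, so under the subordination agreement F and C exchange positions.

B, D, E, C, F, A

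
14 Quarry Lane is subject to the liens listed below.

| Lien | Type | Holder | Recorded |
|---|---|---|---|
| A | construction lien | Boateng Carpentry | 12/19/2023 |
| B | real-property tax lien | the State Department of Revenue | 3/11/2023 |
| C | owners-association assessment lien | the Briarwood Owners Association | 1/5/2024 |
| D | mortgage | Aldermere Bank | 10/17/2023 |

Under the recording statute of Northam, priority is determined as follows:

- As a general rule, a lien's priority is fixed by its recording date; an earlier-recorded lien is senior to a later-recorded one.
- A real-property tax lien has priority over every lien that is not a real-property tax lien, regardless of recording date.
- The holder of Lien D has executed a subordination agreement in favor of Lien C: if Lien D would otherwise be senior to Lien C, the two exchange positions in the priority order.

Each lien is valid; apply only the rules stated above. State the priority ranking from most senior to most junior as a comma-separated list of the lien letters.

B, C, A, D

B is a real-property tax lien and takes priority over every other lien.
Ordering the rest by effective date: D (10/17/2023), A (12/19/2023), C (1/5/2024).
D is senior to C before the subordination, so the two trade places.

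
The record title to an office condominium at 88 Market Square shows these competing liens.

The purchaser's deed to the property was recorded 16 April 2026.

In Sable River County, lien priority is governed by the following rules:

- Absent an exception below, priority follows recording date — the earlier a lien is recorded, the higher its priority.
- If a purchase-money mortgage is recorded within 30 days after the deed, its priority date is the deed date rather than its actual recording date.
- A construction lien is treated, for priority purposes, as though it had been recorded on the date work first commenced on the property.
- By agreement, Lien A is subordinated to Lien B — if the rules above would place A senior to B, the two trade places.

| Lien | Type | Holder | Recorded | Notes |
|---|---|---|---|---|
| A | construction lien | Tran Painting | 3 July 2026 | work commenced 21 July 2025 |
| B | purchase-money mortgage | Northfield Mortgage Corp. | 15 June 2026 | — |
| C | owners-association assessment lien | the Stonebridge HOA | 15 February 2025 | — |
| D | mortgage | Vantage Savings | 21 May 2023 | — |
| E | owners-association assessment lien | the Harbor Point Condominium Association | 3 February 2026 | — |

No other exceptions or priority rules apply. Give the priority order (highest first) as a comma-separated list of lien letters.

Adjusting effective dates: A is treated as recorded 21 July 2025, the work-commencement date; B missed the 30-day window (60 days after the deed), so its recording date stands.
By effective date, earliest first: D (21 May 2023), C (15 February 2025), A (21 July 2025), E (3 February 2026), B (15 June 2026).
Because A would otherwise rank above B, the subordination swaps them.

D, C, B, E, A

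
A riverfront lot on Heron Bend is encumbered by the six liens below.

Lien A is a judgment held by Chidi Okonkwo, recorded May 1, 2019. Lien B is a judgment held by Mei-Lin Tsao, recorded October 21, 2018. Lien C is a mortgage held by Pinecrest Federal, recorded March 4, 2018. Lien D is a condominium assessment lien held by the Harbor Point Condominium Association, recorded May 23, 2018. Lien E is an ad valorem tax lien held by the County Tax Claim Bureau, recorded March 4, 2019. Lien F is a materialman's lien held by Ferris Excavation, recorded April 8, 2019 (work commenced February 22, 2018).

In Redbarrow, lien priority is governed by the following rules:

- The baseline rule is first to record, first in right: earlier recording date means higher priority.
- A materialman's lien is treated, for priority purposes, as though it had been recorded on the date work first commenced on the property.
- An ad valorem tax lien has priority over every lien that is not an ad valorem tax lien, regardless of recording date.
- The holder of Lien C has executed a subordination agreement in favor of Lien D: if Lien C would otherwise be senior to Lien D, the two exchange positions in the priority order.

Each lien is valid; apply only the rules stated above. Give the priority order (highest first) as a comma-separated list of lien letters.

E, F, D, C, B, A

Adjusting effective dates: F relates back to February 22, 2018 (work commenced).
E is an ad valorem tax lien, so it outranks all other liens regardless of date.
Among the remaining liens, by effective date: F (February 22, 2018), C (March 4, 2018), D (May 23, 2018), B (October 21, 2018), A (May 1, 2019).
The subordination applies — C was senior to D — so C and D swap.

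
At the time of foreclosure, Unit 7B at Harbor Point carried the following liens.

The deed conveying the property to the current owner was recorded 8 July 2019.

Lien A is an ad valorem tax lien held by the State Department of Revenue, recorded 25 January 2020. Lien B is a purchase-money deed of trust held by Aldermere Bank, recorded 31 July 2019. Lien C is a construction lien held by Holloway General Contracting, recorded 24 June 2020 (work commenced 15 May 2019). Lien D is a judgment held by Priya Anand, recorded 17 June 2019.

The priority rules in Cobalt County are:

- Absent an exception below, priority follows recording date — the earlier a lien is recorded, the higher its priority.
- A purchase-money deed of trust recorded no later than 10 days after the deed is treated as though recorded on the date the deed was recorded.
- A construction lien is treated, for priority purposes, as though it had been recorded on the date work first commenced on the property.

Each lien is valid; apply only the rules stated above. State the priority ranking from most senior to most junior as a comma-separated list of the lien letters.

First, effective dates: B missed the 10-day window (23 days after the deed), so its recording date stands; C's effective date is 15 May 2019, when work began.
By effective date: C (15 May 2019), D (17 June 2019), B (31 July 2019), A (25 January 2020).

C, D, B, A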